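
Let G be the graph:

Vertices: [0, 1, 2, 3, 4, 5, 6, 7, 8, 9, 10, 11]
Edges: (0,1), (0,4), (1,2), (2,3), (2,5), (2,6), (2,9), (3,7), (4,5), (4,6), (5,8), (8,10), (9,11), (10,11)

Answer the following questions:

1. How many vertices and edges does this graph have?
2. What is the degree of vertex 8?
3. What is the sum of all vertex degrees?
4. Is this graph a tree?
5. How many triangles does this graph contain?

Count: 12 vertices, 14 edges.
Vertex 8 has neighbors [5, 10], degree = 2.
Handshaking lemma: 2 * 14 = 28.
A tree on 12 vertices has 11 edges. This graph has 14 edges (3 extra). Not a tree.
Number of triangles = 0.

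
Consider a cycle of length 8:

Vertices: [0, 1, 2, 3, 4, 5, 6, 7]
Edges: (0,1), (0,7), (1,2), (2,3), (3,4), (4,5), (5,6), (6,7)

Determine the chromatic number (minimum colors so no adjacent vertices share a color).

This is an even cycle (C_8). Even cycles are bipartite.
Chromatic number = 2.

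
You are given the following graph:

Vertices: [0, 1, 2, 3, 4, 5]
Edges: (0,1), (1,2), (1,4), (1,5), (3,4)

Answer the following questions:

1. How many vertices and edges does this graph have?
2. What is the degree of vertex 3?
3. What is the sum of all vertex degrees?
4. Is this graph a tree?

Count: 6 vertices, 5 edges.
Vertex 3 has neighbors [4], degree = 1.
Handshaking lemma: 2 * 5 = 10.
A graph is a tree iff it is connected and has exactly n-1 edges. This graph is connected (all 6 vertices in one component) and has 6-1 = 5 edges. It is a tree.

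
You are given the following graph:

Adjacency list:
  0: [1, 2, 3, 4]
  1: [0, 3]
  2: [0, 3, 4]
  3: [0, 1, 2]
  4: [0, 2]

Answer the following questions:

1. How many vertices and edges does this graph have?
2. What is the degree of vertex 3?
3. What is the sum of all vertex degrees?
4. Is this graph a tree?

Count: 5 vertices, 7 edges.
Vertex 3 has neighbors [0, 1, 2], degree = 3.
Handshaking lemma: 2 * 7 = 14.
A tree on 5 vertices has 4 edges. This graph has 7 edges (3 extra). Not a tree.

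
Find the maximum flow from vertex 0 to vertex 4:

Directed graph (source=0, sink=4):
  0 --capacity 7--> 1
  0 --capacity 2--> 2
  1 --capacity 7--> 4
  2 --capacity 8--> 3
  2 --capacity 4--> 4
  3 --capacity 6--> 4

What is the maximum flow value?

Computing max flow:
  Flow on (0->1): 7/7
  Flow on (0->2): 2/2
  Flow on (1->4): 7/7
  Flow on (2->4): 2/4
Maximum flow = 9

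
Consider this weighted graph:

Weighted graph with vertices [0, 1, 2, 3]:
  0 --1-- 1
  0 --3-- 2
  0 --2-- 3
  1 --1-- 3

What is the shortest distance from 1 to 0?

Using Dijkstra's algorithm from vertex 1:
Shortest path: 1 -> 0
Total weight: 1 = 1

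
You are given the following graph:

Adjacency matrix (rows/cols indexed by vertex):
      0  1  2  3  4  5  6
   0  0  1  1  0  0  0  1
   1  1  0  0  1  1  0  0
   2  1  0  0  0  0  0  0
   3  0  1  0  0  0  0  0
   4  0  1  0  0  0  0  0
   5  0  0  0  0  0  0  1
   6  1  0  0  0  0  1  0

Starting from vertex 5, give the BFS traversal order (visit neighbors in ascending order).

BFS from vertex 5 (neighbors processed in ascending order):
Visit order: 5, 6, 0, 1, 2, 3, 4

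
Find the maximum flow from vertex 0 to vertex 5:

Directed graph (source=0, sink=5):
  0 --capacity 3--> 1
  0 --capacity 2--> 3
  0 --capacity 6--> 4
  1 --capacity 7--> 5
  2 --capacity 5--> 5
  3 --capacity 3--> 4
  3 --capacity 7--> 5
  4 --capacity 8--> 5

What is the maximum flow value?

Computing max flow:
  Flow on (0->1): 3/3
  Flow on (0->3): 2/2
  Flow on (0->4): 6/6
  Flow on (1->5): 3/7
  Flow on (3->5): 2/7
  Flow on (4->5): 6/8
Maximum flow = 11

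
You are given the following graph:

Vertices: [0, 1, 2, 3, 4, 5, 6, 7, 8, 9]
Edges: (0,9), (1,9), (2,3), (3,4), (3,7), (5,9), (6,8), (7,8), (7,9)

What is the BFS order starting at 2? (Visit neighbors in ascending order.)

BFS from vertex 2 (neighbors processed in ascending order):
Visit order: 2, 3, 4, 7, 8, 9, 6, 0, 1, 5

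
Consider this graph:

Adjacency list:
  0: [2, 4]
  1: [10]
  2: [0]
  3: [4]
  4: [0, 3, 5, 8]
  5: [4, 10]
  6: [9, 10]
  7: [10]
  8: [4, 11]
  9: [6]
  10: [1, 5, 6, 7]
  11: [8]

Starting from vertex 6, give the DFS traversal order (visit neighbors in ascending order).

DFS from vertex 6 (neighbors processed in ascending order):
Visit order: 6, 9, 10, 1, 5, 4, 0, 2, 3, 8, 11, 7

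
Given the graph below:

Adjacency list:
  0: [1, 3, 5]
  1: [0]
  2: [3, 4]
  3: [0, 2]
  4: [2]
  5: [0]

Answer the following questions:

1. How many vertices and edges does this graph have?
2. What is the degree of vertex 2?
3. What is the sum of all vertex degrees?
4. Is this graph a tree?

Count: 6 vertices, 5 edges.
Vertex 2 has neighbors [3, 4], degree = 2.
Handshaking lemma: 2 * 5 = 10.
A graph is a tree iff it is connected and has exactly n-1 edges. This graph is connected (all 6 vertices in one component) and has 6-1 = 5 edges. It is a tree.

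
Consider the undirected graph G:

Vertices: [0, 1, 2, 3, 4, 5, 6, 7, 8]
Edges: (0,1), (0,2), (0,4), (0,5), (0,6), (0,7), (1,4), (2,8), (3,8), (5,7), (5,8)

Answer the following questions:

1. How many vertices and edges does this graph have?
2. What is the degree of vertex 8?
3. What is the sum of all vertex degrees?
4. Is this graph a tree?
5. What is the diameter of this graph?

Count: 9 vertices, 11 edges.
Vertex 8 has neighbors [2, 3, 5], degree = 3.
Handshaking lemma: 2 * 11 = 22.
A tree on 9 vertices has 8 edges. This graph has 11 edges (3 extra). Not a tree.
Diameter (longest shortest path) = 4.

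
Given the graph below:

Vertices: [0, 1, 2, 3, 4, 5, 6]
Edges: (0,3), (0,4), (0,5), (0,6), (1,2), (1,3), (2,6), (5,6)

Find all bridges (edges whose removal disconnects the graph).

A bridge is an edge whose removal increases the number of connected components.
Bridges found: (0,4)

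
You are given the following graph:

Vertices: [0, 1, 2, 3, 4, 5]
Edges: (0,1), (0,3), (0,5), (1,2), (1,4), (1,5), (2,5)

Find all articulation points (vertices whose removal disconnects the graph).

An articulation point is a vertex whose removal disconnects the graph.
Articulation points: [0, 1]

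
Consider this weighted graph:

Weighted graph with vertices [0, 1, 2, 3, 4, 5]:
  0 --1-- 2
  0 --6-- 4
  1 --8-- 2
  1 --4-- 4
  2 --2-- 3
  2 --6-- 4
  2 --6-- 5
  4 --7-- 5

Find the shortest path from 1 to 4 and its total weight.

Using Dijkstra's algorithm from vertex 1:
Shortest path: 1 -> 4
Total weight: 4 = 4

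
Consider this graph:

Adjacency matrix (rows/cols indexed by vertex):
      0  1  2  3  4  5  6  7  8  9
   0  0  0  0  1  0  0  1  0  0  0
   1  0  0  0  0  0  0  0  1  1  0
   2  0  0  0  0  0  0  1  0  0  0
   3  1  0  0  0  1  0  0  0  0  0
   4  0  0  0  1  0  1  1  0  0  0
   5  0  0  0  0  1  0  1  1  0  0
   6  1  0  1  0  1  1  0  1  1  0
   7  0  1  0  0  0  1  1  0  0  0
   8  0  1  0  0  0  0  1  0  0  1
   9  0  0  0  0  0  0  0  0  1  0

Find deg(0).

Vertex 0 has neighbors [3, 6], so deg(0) = 2.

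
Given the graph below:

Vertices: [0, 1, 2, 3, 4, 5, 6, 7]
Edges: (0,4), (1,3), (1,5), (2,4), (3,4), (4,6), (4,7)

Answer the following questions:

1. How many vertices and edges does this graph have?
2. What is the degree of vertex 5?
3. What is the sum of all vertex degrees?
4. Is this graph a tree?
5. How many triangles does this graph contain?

Count: 8 vertices, 7 edges.
Vertex 5 has neighbors [1], degree = 1.
Handshaking lemma: 2 * 7 = 14.
A graph is a tree iff it is connected and has exactly n-1 edges. This graph is connected (all 8 vertices in one component) and has 8-1 = 7 edges. It is a tree.
Number of triangles = 0.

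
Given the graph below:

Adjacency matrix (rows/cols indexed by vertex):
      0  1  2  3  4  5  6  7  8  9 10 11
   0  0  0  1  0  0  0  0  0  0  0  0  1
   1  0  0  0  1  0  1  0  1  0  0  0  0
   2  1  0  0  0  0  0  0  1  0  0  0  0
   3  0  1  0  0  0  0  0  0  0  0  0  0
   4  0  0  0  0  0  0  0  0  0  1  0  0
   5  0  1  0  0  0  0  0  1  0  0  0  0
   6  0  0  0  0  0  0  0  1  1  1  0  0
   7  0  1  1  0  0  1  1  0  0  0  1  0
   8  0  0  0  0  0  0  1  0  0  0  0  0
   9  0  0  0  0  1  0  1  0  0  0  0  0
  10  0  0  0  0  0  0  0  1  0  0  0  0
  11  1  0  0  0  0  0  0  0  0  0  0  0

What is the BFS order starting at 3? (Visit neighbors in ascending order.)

BFS from vertex 3 (neighbors processed in ascending order):
Visit order: 3, 1, 5, 7, 2, 6, 10, 0, 8, 9, 11, 4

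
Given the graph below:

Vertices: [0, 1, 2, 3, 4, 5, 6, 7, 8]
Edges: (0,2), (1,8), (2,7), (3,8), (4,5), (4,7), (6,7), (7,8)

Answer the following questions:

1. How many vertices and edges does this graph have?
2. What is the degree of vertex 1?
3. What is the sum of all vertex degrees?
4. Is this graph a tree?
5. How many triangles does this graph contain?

Count: 9 vertices, 8 edges.
Vertex 1 has neighbors [8], degree = 1.
Handshaking lemma: 2 * 8 = 16.
A graph is a tree iff it is connected and has exactly n-1 edges. This graph is connected (all 9 vertices in one component) and has 9-1 = 8 edges. It is a tree.
Number of triangles = 0.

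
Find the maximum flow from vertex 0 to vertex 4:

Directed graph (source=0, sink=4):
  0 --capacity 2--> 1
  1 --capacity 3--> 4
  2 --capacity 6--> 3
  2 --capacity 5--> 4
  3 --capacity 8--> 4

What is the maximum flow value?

Computing max flow:
  Flow on (0->1): 2/2
  Flow on (1->4): 2/3
Maximum flow = 2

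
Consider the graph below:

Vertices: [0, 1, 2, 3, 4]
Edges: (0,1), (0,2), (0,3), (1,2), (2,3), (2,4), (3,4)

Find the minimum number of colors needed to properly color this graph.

The graph has a maximum clique of size 3 (lower bound on chromatic number).
A valid 3-coloring: {0: 1, 1: 2, 2: 0, 3: 2, 4: 1}.
Chromatic number = 3.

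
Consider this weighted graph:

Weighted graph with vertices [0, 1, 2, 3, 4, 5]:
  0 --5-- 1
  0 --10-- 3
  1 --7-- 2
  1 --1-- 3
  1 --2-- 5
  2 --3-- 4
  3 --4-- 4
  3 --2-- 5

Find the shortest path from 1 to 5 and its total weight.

Using Dijkstra's algorithm from vertex 1:
Shortest path: 1 -> 5
Total weight: 2 = 2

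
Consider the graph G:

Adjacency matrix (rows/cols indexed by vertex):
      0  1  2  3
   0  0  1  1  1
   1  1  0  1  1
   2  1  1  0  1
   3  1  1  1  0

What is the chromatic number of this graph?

The graph has a maximum clique of size 4 (lower bound on chromatic number).
A valid 4-coloring: {0: 0, 1: 1, 2: 2, 3: 3}.
Chromatic number = 4.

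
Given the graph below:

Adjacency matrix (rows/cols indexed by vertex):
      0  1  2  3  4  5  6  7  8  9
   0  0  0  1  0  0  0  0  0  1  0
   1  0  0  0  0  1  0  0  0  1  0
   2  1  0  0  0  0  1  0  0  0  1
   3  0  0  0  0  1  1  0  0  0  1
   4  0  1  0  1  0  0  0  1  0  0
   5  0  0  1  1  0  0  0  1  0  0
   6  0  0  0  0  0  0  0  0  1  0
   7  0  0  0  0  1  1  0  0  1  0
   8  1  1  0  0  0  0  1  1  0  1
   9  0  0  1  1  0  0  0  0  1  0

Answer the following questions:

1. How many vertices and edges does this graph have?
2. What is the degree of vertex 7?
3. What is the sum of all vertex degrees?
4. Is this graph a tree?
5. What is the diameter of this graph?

Count: 10 vertices, 14 edges.
Vertex 7 has neighbors [4, 5, 8], degree = 3.
Handshaking lemma: 2 * 14 = 28.
A tree on 10 vertices has 9 edges. This graph has 14 edges (5 extra). Not a tree.
Diameter (longest shortest path) = 3.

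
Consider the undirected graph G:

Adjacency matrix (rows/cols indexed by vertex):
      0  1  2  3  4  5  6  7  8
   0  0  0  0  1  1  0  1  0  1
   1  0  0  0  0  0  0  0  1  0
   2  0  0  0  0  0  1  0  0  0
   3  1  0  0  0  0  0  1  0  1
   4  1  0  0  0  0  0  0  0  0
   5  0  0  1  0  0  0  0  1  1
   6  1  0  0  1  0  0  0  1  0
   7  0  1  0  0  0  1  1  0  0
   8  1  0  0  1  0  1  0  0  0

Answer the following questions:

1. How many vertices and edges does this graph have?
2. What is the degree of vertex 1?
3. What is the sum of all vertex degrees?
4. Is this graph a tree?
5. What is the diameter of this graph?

Count: 9 vertices, 11 edges.
Vertex 1 has neighbors [7], degree = 1.
Handshaking lemma: 2 * 11 = 22.
A tree on 9 vertices has 8 edges. This graph has 11 edges (3 extra). Not a tree.
Diameter (longest shortest path) = 4.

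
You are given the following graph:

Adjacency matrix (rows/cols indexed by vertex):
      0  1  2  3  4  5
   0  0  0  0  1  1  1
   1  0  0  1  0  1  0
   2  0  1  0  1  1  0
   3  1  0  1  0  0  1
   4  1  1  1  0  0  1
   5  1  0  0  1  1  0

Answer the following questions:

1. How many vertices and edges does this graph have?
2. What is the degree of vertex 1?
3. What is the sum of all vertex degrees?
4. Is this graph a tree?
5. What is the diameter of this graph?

Count: 6 vertices, 9 edges.
Vertex 1 has neighbors [2, 4], degree = 2.
Handshaking lemma: 2 * 9 = 18.
A tree on 6 vertices has 5 edges. This graph has 9 edges (4 extra). Not a tree.
Diameter (longest shortest path) = 2.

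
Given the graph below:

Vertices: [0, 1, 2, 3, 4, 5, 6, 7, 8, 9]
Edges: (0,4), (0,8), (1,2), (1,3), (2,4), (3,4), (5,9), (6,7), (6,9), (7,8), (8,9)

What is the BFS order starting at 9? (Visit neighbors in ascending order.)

BFS from vertex 9 (neighbors processed in ascending order):
Visit order: 9, 5, 6, 8, 7, 0, 4, 2, 3, 1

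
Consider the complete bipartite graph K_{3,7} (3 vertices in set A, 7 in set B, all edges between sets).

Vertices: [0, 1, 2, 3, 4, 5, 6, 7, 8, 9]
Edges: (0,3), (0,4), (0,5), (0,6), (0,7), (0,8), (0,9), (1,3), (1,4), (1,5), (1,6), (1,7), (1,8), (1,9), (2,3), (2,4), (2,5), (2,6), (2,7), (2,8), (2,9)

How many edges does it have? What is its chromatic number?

K_{3,7} has 3 * 7 = 21 edges.
Bipartite graphs have chromatic number 2 (color each partition differently).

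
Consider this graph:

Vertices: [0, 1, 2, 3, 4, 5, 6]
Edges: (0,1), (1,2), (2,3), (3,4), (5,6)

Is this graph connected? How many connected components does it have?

Checking connectivity: the graph has 2 connected component(s).
Components: [[0, 1, 2, 3, 4], [5, 6]]. The graph is NOT connected.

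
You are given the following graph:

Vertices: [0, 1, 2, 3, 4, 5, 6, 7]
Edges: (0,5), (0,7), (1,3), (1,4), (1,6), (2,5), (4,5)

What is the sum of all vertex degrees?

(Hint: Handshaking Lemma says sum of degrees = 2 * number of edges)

Count edges: 7 edges.
By Handshaking Lemma: sum of degrees = 2 * 7 = 14.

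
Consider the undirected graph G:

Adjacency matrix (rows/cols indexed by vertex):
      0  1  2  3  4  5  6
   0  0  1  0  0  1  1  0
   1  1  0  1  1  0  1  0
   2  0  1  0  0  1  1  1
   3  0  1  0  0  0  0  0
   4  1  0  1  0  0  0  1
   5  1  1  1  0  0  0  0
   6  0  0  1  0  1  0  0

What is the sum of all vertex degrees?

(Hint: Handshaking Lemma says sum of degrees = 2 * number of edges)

Count edges: 10 edges.
By Handshaking Lemma: sum of degrees = 2 * 10 = 20.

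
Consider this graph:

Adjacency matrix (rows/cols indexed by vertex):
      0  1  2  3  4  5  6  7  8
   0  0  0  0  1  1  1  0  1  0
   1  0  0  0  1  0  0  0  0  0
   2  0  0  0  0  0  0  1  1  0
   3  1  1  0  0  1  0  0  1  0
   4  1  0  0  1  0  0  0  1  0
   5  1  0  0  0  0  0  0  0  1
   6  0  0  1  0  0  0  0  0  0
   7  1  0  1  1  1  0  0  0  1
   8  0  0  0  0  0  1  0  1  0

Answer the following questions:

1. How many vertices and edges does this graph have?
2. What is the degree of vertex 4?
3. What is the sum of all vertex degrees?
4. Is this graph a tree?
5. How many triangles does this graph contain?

Count: 9 vertices, 12 edges.
Vertex 4 has neighbors [0, 3, 7], degree = 3.
Handshaking lemma: 2 * 12 = 24.
A tree on 9 vertices has 8 edges. This graph has 12 edges (4 extra). Not a tree.
Number of triangles = 4.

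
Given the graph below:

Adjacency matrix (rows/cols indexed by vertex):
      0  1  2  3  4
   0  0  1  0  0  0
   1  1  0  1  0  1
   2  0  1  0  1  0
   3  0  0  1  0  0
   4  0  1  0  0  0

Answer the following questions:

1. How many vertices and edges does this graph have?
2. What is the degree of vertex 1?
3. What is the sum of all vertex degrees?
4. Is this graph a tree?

Count: 5 vertices, 4 edges.
Vertex 1 has neighbors [0, 2, 4], degree = 3.
Handshaking lemma: 2 * 4 = 8.
A graph is a tree iff it is connected and has exactly n-1 edges. This graph is connected (all 5 vertices in one component) and has 5-1 = 4 edges. It is a tree.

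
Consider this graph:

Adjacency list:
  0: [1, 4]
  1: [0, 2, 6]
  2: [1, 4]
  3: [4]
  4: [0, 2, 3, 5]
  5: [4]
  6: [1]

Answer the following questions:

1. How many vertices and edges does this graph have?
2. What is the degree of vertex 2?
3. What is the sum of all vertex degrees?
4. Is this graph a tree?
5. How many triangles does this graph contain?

Count: 7 vertices, 7 edges.
Vertex 2 has neighbors [1, 4], degree = 2.
Handshaking lemma: 2 * 7 = 14.
A tree on 7 vertices has 6 edges. This graph has 7 edges (1 extra). Not a tree.
Number of triangles = 0.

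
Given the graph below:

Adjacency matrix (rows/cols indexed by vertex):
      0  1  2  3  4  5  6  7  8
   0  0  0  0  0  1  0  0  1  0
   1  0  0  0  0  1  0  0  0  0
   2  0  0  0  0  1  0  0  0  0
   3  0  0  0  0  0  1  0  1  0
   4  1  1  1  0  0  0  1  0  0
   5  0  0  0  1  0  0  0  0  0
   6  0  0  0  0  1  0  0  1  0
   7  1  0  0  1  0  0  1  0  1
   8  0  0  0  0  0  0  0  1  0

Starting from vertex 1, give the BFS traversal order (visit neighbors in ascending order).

BFS from vertex 1 (neighbors processed in ascending order):
Visit order: 1, 4, 0, 2, 6, 7, 3, 8, 5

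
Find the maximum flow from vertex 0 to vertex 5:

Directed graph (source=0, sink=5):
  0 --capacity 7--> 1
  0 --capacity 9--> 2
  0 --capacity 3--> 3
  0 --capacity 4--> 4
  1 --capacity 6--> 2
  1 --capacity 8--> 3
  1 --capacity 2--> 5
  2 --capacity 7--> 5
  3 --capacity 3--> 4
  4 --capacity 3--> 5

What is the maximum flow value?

Computing max flow:
  Flow on (0->1): 2/7
  Flow on (0->2): 7/9
  Flow on (0->3): 3/3
  Flow on (1->5): 2/2
  Flow on (2->5): 7/7
  Flow on (3->4): 3/3
  Flow on (4->5): 3/3
Maximum flow = 12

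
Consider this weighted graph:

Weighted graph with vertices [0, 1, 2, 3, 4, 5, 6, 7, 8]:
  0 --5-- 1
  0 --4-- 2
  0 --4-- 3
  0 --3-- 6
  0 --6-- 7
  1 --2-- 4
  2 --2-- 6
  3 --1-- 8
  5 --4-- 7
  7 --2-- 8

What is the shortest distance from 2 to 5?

Using Dijkstra's algorithm from vertex 2:
Shortest path: 2 -> 0 -> 7 -> 5
Total weight: 4 + 6 + 4 = 14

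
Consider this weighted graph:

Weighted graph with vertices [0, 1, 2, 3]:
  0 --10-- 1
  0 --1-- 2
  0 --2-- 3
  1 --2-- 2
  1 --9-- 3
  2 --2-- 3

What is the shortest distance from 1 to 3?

Using Dijkstra's algorithm from vertex 1:
Shortest path: 1 -> 2 -> 3
Total weight: 2 + 2 = 4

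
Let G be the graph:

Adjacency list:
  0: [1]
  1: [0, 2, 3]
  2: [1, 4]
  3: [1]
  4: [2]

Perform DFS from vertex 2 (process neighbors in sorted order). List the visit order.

DFS from vertex 2 (neighbors processed in ascending order):
Visit order: 2, 1, 0, 3, 4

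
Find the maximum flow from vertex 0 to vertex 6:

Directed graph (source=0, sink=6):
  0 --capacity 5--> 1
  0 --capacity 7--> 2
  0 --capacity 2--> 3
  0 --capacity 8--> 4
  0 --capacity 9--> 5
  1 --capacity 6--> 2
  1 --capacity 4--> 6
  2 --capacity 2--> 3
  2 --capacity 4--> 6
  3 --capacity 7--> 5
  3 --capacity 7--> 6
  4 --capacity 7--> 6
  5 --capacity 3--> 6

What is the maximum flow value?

Computing max flow:
  Flow on (0->1): 4/5
  Flow on (0->2): 6/7
  Flow on (0->3): 2/2
  Flow on (0->4): 7/8
  Flow on (0->5): 3/9
  Flow on (1->6): 4/4
  Flow on (2->3): 2/2
  Flow on (2->6): 4/4
  Flow on (3->6): 4/7
  Flow on (4->6): 7/7
  Flow on (5->6): 3/3
Maximum flow = 22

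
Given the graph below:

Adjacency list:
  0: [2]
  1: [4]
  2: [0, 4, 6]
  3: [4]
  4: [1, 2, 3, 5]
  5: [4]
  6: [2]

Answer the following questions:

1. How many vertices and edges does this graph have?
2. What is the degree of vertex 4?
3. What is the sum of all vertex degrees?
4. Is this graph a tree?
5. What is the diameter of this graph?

Count: 7 vertices, 6 edges.
Vertex 4 has neighbors [1, 2, 3, 5], degree = 4.
Handshaking lemma: 2 * 6 = 12.
A graph is a tree iff it is connected and has exactly n-1 edges. This graph is connected (all 7 vertices in one component) and has 7-1 = 6 edges. It is a tree.
Diameter (longest shortest path) = 3.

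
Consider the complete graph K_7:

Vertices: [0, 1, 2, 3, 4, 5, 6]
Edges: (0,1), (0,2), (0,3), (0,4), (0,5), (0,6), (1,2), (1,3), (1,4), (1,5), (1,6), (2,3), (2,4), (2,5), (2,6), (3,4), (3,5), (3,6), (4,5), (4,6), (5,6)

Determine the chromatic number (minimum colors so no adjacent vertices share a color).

In K_7, every vertex is adjacent to every other vertex.
Each vertex needs a unique color.
Chromatic number = 7.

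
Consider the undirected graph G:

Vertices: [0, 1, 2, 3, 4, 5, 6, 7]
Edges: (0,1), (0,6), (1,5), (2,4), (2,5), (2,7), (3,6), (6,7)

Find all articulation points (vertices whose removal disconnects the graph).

An articulation point is a vertex whose removal disconnects the graph.
Articulation points: [2, 6]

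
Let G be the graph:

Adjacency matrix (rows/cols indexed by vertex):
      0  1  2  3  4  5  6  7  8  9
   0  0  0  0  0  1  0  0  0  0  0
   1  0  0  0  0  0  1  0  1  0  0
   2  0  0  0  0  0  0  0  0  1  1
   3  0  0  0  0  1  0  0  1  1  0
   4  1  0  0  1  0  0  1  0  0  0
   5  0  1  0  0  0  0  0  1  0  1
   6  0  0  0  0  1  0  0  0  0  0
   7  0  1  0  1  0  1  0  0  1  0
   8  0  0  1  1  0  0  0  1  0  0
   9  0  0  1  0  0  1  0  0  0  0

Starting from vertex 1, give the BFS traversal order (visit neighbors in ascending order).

BFS from vertex 1 (neighbors processed in ascending order):
Visit order: 1, 5, 7, 9, 3, 8, 2, 4, 0, 6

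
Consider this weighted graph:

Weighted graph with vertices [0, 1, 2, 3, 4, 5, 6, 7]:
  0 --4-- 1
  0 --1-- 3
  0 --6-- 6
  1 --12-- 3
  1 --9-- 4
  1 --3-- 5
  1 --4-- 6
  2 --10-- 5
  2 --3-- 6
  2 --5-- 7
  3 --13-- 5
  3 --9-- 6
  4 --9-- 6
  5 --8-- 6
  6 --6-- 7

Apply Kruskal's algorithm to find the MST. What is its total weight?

Applying Kruskal's algorithm (sort edges by weight, add if no cycle):
  Add (0,3) w=1
  Add (1,5) w=3
  Add (2,6) w=3
  Add (0,1) w=4
  Add (1,6) w=4
  Add (2,7) w=5
  Skip (0,6) w=6 (creates cycle)
  Skip (6,7) w=6 (creates cycle)
  Skip (5,6) w=8 (creates cycle)
  Add (1,4) w=9
  Skip (3,6) w=9 (creates cycle)
  Skip (4,6) w=9 (creates cycle)
  Skip (2,5) w=10 (creates cycle)
  Skip (1,3) w=12 (creates cycle)
  Skip (3,5) w=13 (creates cycle)
MST weight = 29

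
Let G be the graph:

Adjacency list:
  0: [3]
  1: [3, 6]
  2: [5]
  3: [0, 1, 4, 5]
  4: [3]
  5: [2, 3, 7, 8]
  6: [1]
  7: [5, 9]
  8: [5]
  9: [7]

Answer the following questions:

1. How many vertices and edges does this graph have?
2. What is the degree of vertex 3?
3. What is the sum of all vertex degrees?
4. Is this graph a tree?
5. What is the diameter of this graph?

Count: 10 vertices, 9 edges.
Vertex 3 has neighbors [0, 1, 4, 5], degree = 4.
Handshaking lemma: 2 * 9 = 18.
A graph is a tree iff it is connected and has exactly n-1 edges. This graph is connected (all 10 vertices in one component) and has 10-1 = 9 edges. It is a tree.
Diameter (longest shortest path) = 5.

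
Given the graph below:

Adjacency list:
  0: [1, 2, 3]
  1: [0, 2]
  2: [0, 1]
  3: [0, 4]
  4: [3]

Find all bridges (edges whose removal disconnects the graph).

A bridge is an edge whose removal increases the number of connected components.
Bridges found: (0,3), (3,4)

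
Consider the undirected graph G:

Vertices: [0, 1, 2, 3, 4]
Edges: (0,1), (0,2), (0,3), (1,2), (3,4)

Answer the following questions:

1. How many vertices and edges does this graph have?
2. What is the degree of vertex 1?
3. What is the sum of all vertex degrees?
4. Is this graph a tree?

Count: 5 vertices, 5 edges.
Vertex 1 has neighbors [0, 2], degree = 2.
Handshaking lemma: 2 * 5 = 10.
A tree on 5 vertices has 4 edges. This graph has 5 edges (1 extra). Not a tree.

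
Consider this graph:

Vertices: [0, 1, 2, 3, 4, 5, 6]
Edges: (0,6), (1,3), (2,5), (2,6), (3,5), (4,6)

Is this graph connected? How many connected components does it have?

Checking connectivity: the graph has 1 connected component(s).
All vertices are reachable from each other. The graph IS connected.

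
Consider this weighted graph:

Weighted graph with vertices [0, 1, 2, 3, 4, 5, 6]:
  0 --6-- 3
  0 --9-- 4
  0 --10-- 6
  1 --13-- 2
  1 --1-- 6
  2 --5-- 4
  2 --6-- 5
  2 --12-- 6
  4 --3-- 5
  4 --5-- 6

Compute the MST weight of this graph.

Applying Kruskal's algorithm (sort edges by weight, add if no cycle):
  Add (1,6) w=1
  Add (4,5) w=3
  Add (2,4) w=5
  Add (4,6) w=5
  Add (0,3) w=6
  Skip (2,5) w=6 (creates cycle)
  Add (0,4) w=9
  Skip (0,6) w=10 (creates cycle)
  Skip (2,6) w=12 (creates cycle)
  Skip (1,2) w=13 (creates cycle)
MST weight = 29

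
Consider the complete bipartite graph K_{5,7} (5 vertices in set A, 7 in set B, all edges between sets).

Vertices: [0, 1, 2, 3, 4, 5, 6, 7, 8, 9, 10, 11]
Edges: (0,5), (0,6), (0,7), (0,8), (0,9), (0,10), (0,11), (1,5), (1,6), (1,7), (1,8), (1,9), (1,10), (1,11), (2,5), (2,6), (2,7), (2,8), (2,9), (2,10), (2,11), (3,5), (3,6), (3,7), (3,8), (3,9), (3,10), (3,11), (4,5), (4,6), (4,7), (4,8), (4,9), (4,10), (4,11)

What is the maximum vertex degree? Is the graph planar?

Set-A vertices have degree 7; set-B vertices have degree 5. Maximum degree = max(5,7) = 7.
K_{5,7} contains K_{3,3} as a subgraph (since both sides have >= 3 vertices); by Kuratowski's theorem it is not planar.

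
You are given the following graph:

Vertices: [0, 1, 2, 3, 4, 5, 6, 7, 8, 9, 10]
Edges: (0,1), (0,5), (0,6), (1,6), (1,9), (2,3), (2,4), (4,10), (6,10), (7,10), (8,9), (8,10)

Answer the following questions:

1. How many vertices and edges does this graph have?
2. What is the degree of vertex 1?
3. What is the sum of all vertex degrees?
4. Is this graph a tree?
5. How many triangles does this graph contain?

Count: 11 vertices, 12 edges.
Vertex 1 has neighbors [0, 6, 9], degree = 3.
Handshaking lemma: 2 * 12 = 24.
A tree on 11 vertices has 10 edges. This graph has 12 edges (2 extra). Not a tree.
Number of triangles = 1.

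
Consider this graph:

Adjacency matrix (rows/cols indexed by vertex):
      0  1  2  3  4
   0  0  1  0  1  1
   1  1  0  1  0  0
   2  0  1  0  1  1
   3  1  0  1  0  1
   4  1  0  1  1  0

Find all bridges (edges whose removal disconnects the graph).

No bridges found. The graph is 2-edge-connected (no single edge removal disconnects it).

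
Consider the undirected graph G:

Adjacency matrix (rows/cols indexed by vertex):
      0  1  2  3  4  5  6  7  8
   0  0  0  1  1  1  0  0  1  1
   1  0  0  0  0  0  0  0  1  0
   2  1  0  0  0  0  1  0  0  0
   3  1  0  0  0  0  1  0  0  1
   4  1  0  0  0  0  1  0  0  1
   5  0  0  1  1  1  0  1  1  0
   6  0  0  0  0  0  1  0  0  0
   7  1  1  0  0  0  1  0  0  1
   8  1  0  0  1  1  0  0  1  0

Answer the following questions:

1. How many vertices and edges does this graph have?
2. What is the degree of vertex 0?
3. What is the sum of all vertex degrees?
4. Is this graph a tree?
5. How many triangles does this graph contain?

Count: 9 vertices, 14 edges.
Vertex 0 has neighbors [2, 3, 4, 7, 8], degree = 5.
Handshaking lemma: 2 * 14 = 28.
A tree on 9 vertices has 8 edges. This graph has 14 edges (6 extra). Not a tree.
Number of triangles = 3.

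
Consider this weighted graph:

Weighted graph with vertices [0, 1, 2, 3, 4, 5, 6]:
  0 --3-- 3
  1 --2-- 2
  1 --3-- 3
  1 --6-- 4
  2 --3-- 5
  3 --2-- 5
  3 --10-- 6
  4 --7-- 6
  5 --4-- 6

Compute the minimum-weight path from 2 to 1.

Using Dijkstra's algorithm from vertex 2:
Shortest path: 2 -> 1
Total weight: 2 = 2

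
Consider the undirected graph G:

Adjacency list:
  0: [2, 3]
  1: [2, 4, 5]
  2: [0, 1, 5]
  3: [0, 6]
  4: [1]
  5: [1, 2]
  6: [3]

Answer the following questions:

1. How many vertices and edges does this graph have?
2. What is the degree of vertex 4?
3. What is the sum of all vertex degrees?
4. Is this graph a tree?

Count: 7 vertices, 7 edges.
Vertex 4 has neighbors [1], degree = 1.
Handshaking lemma: 2 * 7 = 14.
A tree on 7 vertices has 6 edges. This graph has 7 edges (1 extra). Not a tree.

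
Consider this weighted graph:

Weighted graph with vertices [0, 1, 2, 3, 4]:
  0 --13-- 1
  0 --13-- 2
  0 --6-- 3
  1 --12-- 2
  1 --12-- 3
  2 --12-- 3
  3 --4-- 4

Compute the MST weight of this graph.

Applying Kruskal's algorithm (sort edges by weight, add if no cycle):
  Add (3,4) w=4
  Add (0,3) w=6
  Add (1,2) w=12
  Add (1,3) w=12
  Skip (2,3) w=12 (creates cycle)
  Skip (0,1) w=13 (creates cycle)
  Skip (0,2) w=13 (creates cycle)
MST weight = 34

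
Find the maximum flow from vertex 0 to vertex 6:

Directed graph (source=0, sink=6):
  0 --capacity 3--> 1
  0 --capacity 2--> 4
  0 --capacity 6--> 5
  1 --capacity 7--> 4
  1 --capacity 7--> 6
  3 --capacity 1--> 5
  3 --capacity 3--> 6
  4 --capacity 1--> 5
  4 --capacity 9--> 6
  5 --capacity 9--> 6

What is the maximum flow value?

Computing max flow:
  Flow on (0->1): 3/3
  Flow on (0->4): 2/2
  Flow on (0->5): 6/6
  Flow on (1->6): 3/7
  Flow on (4->6): 2/9
  Flow on (5->6): 6/9
Maximum flow = 11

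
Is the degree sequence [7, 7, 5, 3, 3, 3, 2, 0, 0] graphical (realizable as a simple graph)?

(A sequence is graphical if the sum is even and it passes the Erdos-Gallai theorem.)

Sum of degrees = 30. Sum is even but fails Erdos-Gallai. The sequence is NOT graphical.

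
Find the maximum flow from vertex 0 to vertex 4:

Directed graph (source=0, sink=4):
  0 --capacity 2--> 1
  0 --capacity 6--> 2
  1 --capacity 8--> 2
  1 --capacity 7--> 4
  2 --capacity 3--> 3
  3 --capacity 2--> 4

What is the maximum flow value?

Computing max flow:
  Flow on (0->1): 2/2
  Flow on (0->2): 2/6
  Flow on (1->4): 2/7
  Flow on (2->3): 2/3
  Flow on (3->4): 2/2
Maximum flow = 4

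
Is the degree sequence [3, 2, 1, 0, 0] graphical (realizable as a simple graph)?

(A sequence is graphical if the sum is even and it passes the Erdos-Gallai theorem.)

Sum of degrees = 6. Sum is even but fails Erdos-Gallai. The sequence is NOT graphical.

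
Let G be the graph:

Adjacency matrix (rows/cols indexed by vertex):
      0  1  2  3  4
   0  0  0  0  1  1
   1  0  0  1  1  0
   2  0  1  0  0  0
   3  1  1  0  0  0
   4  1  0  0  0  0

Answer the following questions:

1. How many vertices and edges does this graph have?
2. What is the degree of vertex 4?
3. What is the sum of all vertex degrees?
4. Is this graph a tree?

Count: 5 vertices, 4 edges.
Vertex 4 has neighbors [0], degree = 1.
Handshaking lemma: 2 * 4 = 8.
A graph is a tree iff it is connected and has exactly n-1 edges. This graph is connected (all 5 vertices in one component) and has 5-1 = 4 edges. It is a tree.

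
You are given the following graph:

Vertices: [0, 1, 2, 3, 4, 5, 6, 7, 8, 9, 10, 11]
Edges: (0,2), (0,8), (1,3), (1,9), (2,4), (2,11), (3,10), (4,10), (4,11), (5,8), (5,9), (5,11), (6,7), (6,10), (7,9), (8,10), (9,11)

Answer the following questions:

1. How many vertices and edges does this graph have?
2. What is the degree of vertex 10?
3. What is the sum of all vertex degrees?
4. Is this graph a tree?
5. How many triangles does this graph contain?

Count: 12 vertices, 17 edges.
Vertex 10 has neighbors [3, 4, 6, 8], degree = 4.
Handshaking lemma: 2 * 17 = 34.
A tree on 12 vertices has 11 edges. This graph has 17 edges (6 extra). Not a tree.
Number of triangles = 2.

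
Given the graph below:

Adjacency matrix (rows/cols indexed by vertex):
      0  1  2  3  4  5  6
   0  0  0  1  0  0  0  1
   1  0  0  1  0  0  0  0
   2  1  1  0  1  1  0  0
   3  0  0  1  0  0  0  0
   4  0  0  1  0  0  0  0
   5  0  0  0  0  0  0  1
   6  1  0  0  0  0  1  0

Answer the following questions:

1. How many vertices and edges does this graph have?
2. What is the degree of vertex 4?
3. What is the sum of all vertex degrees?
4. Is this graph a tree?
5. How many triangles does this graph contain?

Count: 7 vertices, 6 edges.
Vertex 4 has neighbors [2], degree = 1.
Handshaking lemma: 2 * 6 = 12.
A graph is a tree iff it is connected and has exactly n-1 edges. This graph is connected (all 7 vertices in one component) and has 7-1 = 6 edges. It is a tree.
Number of triangles = 0.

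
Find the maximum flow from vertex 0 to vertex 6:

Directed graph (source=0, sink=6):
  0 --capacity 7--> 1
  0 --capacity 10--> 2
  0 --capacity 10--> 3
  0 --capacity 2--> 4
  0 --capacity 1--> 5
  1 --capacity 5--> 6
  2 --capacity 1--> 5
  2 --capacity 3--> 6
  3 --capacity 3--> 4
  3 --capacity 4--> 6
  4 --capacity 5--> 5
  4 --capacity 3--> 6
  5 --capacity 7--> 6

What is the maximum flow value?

Computing max flow:
  Flow on (0->1): 5/7
  Flow on (0->2): 4/10
  Flow on (0->3): 7/10
  Flow on (0->4): 2/2
  Flow on (0->5): 1/1
  Flow on (1->6): 5/5
  Flow on (2->5): 1/1
  Flow on (2->6): 3/3
  Flow on (3->4): 3/3
  Flow on (3->6): 4/4
  Flow on (4->5): 2/5
  Flow on (4->6): 3/3
  Flow on (5->6): 4/7
Maximum flow = 19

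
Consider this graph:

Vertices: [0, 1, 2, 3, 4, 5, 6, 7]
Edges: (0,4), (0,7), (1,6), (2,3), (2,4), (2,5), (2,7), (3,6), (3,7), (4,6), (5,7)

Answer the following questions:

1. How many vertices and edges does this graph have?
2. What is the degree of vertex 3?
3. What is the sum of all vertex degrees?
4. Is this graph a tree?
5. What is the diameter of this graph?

Count: 8 vertices, 11 edges.
Vertex 3 has neighbors [2, 6, 7], degree = 3.
Handshaking lemma: 2 * 11 = 22.
A tree on 8 vertices has 7 edges. This graph has 11 edges (4 extra). Not a tree.
Diameter (longest shortest path) = 4.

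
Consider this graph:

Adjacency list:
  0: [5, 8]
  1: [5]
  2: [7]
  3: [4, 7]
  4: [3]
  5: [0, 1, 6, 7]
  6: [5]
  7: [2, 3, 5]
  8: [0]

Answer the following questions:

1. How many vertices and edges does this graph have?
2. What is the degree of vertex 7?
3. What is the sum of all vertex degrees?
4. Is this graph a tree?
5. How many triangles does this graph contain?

Count: 9 vertices, 8 edges.
Vertex 7 has neighbors [2, 3, 5], degree = 3.
Handshaking lemma: 2 * 8 = 16.
A graph is a tree iff it is connected and has exactly n-1 edges. This graph is connected (all 9 vertices in one component) and has 9-1 = 8 edges. It is a tree.
Number of triangles = 0.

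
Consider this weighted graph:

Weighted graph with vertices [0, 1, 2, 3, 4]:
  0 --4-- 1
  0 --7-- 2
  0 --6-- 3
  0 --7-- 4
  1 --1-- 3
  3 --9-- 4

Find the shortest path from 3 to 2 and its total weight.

Using Dijkstra's algorithm from vertex 3:
Shortest path: 3 -> 1 -> 0 -> 2
Total weight: 1 + 4 + 7 = 12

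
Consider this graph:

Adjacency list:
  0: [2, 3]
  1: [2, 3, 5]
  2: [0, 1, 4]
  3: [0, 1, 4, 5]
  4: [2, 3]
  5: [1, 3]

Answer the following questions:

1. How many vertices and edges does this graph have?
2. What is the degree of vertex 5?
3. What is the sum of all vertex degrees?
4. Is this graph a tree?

Count: 6 vertices, 8 edges.
Vertex 5 has neighbors [1, 3], degree = 2.
Handshaking lemma: 2 * 8 = 16.
A tree on 6 vertices has 5 edges. This graph has 8 edges (3 extra). Not a tree.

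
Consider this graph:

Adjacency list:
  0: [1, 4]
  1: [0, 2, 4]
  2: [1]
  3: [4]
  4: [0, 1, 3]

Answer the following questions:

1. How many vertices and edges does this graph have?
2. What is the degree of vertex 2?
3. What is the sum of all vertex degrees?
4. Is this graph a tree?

Count: 5 vertices, 5 edges.
Vertex 2 has neighbors [1], degree = 1.
Handshaking lemma: 2 * 5 = 10.
A tree on 5 vertices has 4 edges. This graph has 5 edges (1 extra). Not a tree.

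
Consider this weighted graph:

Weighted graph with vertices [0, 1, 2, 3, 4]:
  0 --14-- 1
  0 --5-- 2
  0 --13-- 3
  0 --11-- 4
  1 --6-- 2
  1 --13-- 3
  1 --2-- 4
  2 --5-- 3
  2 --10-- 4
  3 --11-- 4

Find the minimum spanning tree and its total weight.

Applying Kruskal's algorithm (sort edges by weight, add if no cycle):
  Add (1,4) w=2
  Add (0,2) w=5
  Add (2,3) w=5
  Add (1,2) w=6
  Skip (2,4) w=10 (creates cycle)
  Skip (0,4) w=11 (creates cycle)
  Skip (3,4) w=11 (creates cycle)
  Skip (0,3) w=13 (creates cycle)
  Skip (1,3) w=13 (creates cycle)
  Skip (0,1) w=14 (creates cycle)
MST weight = 18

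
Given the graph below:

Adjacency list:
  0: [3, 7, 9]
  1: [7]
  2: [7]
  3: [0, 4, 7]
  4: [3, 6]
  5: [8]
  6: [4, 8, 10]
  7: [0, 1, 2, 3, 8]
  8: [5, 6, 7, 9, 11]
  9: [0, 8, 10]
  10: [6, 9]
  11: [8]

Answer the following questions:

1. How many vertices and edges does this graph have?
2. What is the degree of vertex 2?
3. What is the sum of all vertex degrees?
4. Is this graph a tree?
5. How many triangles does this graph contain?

Count: 12 vertices, 15 edges.
Vertex 2 has neighbors [7], degree = 1.
Handshaking lemma: 2 * 15 = 30.
A tree on 12 vertices has 11 edges. This graph has 15 edges (4 extra). Not a tree.
Number of triangles = 1.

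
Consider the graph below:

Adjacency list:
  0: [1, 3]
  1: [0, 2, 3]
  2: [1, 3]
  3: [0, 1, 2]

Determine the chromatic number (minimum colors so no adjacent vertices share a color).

The graph has a maximum clique of size 3 (lower bound on chromatic number).
A valid 3-coloring: {0: 2, 1: 0, 2: 2, 3: 1}.
Chromatic number = 3.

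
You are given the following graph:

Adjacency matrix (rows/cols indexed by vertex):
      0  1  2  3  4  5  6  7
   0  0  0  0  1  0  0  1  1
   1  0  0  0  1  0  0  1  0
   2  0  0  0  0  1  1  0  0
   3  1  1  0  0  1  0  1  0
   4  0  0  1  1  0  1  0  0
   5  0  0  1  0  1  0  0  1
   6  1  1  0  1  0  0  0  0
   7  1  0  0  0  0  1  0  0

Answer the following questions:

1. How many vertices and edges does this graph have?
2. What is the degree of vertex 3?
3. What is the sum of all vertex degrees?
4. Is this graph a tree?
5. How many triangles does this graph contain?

Count: 8 vertices, 11 edges.
Vertex 3 has neighbors [0, 1, 4, 6], degree = 4.
Handshaking lemma: 2 * 11 = 22.
A tree on 8 vertices has 7 edges. This graph has 11 edges (4 extra). Not a tree.
Number of triangles = 3.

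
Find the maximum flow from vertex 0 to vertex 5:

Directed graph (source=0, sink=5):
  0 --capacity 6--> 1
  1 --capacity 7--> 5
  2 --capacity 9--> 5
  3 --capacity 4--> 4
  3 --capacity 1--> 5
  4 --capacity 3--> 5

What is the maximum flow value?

Computing max flow:
  Flow on (0->1): 6/6
  Flow on (1->5): 6/7
Maximum flow = 6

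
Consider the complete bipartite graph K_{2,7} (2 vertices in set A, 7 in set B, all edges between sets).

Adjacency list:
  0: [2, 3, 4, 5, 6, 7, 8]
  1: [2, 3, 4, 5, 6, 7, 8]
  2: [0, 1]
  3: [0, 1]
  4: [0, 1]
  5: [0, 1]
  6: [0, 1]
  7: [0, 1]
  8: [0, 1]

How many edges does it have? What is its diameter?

K_{2,7} has 2 * 7 = 14 edges.
Any vertex reaches any opposite-side vertex in 1 step; same-side vertices reach in 2 steps via any opposite-side vertex.
Diameter = 2.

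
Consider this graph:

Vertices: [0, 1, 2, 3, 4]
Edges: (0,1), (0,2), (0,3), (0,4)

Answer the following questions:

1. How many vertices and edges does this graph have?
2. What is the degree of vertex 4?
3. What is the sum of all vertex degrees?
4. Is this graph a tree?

Count: 5 vertices, 4 edges.
Vertex 4 has neighbors [0], degree = 1.
Handshaking lemma: 2 * 4 = 8.
A graph is a tree iff it is connected and has exactly n-1 edges. This graph is connected (all 5 vertices in one component) and has 5-1 = 4 edges. It is a tree.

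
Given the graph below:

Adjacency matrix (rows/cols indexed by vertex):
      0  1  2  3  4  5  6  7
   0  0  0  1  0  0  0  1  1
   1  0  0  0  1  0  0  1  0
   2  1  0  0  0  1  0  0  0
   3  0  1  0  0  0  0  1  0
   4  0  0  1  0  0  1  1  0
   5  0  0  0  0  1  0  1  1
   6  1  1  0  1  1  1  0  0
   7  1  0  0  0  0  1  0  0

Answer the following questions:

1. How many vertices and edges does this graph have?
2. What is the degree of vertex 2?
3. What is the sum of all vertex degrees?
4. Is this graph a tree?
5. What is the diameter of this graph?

Count: 8 vertices, 11 edges.
Vertex 2 has neighbors [0, 4], degree = 2.
Handshaking lemma: 2 * 11 = 22.
A tree on 8 vertices has 7 edges. This graph has 11 edges (4 extra). Not a tree.
Diameter (longest shortest path) = 3.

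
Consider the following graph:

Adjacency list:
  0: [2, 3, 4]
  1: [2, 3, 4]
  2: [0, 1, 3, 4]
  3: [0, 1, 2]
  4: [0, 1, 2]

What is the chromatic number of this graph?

The graph has a maximum clique of size 3 (lower bound on chromatic number).
A valid 3-coloring: {0: 1, 1: 1, 2: 0, 3: 2, 4: 2}.
Chromatic number = 3.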